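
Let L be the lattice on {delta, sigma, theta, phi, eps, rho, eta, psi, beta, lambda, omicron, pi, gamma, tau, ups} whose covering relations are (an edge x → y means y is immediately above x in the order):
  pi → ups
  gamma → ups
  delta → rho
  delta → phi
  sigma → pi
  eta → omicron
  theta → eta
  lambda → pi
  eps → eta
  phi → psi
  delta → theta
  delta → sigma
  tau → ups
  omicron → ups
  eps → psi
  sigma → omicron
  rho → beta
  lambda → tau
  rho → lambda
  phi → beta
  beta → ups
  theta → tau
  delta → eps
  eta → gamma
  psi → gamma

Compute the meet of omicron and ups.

Common lower bounds of {omicron, ups}: delta, eps, eta, omicron, sigma, theta.
The greatest among these is omicron.

omicron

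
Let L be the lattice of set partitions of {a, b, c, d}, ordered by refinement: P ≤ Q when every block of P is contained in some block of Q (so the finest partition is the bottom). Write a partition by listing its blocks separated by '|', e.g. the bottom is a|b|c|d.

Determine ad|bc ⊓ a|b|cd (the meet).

The meet (common refinement) of ad|bc and a|b|cd intersects blocks pairwise, giving a|b|c|d.

a|b|c|d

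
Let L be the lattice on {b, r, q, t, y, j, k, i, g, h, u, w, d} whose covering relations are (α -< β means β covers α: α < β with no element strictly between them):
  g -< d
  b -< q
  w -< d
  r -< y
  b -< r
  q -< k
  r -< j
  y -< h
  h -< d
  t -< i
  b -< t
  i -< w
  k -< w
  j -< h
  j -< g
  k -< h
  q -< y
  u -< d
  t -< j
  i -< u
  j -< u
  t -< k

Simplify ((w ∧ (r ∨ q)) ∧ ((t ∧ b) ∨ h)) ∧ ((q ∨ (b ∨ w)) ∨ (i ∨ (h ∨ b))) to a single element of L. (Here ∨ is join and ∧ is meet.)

r ∨ q = y
w ∧ y = q
t ∧ b = b
b ∨ h = h
q ∧ h = q
b ∨ w = w
q ∨ w = w
h ∨ b = h
i ∨ h = d
w ∨ d = d
q ∧ d = q

q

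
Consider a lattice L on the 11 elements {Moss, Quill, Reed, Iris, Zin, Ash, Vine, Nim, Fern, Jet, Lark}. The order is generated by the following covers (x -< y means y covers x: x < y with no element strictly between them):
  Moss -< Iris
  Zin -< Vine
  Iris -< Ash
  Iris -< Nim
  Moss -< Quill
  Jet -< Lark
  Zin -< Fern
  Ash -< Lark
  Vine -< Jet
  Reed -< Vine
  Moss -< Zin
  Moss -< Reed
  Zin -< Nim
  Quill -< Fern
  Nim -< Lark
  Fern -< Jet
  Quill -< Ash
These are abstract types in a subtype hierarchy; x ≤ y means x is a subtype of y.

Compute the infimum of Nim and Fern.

Zin

Common lower bounds of {Nim, Fern}: Moss, Zin.
The greatest among these is Zin.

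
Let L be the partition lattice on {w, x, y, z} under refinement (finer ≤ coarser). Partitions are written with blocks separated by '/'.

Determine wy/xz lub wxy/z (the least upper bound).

wxyz

Common upper bounds of {wy/xz, wxy/z}: wxyz.
The least among these is wxyz.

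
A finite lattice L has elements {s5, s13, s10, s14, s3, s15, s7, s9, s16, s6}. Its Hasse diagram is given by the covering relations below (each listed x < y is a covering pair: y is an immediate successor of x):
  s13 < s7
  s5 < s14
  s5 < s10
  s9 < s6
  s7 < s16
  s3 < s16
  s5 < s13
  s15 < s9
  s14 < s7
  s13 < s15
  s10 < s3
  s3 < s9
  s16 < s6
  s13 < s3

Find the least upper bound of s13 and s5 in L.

s13

Common upper bounds of {s13, s5}: s13, s15, s16, s3, s6, s7, s9.
The least among these is s13.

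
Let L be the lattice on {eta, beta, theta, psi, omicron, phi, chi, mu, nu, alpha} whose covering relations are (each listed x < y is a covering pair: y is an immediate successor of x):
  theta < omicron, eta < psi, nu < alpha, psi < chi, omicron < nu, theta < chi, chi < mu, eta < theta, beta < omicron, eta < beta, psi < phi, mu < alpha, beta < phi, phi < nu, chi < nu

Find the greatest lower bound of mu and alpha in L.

mu

Common lower bounds of {mu, alpha}: chi, eta, mu, psi, theta.
The greatest among these is mu.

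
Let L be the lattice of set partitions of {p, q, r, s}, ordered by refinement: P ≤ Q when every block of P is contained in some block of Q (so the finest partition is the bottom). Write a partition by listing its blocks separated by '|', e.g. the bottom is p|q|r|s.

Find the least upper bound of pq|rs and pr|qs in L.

The join of pq|rs and pr|qs merges any blocks that overlap across the partitions, giving pqrs.

pqrs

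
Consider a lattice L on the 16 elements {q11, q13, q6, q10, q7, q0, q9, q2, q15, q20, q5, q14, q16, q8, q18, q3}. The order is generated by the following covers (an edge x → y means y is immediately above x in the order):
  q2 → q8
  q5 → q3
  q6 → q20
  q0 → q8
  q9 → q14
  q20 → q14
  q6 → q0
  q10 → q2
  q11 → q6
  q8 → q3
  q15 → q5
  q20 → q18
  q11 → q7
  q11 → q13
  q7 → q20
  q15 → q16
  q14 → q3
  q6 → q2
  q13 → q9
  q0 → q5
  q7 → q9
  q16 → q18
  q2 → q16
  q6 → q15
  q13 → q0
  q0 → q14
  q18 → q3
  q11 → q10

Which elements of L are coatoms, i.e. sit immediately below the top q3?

q14, q18, q5, q8

The coatoms are exactly the elements covered by q3: q14, q18, q5, q8.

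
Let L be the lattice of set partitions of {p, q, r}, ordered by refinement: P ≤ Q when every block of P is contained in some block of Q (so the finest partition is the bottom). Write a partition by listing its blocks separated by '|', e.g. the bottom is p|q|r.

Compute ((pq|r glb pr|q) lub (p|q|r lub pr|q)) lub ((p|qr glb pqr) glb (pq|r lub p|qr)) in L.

pq|r ∧ pr|q = p|q|r
p|q|r ∨ pr|q = pr|q
p|q|r ∨ pr|q = pr|q
p|qr ∧ pqr = p|qr
pq|r ∨ p|qr = pqr
p|qr ∧ pqr = p|qr
pr|q ∨ p|qr = pqr

pqr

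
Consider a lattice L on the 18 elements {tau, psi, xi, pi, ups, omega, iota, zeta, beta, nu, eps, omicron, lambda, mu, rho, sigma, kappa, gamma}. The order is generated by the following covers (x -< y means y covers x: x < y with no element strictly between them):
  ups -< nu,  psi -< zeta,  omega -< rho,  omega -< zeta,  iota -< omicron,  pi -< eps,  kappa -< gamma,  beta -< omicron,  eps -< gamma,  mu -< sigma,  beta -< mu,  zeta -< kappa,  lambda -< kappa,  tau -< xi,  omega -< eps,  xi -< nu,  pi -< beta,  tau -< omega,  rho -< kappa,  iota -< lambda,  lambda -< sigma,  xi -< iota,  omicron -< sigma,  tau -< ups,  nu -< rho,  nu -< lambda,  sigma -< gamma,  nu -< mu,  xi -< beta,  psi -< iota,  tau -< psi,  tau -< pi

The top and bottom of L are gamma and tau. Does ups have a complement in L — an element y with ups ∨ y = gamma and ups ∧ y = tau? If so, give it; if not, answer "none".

eps

Need y with ups ∨ y = gamma and ups ∧ y = tau.
Checking each element gives: eps.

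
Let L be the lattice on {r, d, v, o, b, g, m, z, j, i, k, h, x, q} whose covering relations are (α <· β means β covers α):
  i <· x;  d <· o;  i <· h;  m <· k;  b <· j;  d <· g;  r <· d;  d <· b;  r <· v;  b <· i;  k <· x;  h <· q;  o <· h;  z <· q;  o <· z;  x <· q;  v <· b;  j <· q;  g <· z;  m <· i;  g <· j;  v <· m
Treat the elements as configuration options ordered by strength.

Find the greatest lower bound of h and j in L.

Common lower bounds of {h, j}: b, d, r, v.
The greatest among these is b.

b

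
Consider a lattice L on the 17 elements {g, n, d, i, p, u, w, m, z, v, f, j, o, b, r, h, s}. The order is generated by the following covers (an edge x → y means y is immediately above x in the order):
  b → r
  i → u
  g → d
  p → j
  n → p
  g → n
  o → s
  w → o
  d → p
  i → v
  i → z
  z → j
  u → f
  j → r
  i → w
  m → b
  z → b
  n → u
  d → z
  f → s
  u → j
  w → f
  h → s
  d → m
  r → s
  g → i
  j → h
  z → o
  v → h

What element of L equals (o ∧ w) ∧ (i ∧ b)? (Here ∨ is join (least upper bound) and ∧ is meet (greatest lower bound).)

i

o ∧ w = w
i ∧ b = i
w ∧ i = i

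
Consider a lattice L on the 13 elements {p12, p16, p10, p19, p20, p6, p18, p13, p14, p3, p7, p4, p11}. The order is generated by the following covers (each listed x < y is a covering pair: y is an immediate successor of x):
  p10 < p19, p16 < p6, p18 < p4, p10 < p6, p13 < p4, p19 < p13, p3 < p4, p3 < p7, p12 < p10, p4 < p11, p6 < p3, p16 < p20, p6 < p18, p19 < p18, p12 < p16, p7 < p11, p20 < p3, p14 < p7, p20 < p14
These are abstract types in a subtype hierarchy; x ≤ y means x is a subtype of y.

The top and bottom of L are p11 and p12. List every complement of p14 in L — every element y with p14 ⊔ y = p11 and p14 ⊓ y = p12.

Need y with p14 ∨ y = p11 and p14 ∧ y = p12.
Checking each element gives: p13, p19.

p13, p19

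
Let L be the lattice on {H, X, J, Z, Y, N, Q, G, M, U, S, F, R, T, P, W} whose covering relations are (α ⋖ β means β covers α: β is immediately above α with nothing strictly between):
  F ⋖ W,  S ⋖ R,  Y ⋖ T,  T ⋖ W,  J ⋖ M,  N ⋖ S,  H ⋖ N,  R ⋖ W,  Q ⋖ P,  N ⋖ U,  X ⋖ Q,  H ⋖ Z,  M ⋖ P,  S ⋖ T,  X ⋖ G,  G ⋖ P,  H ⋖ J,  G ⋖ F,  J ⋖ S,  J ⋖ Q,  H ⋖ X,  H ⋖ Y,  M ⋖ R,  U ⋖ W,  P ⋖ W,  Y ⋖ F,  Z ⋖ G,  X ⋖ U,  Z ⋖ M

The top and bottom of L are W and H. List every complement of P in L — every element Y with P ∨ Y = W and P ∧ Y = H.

N, Y

Need Y with P ∨ Y = W and P ∧ Y = H.
Checking each element gives: N, Y.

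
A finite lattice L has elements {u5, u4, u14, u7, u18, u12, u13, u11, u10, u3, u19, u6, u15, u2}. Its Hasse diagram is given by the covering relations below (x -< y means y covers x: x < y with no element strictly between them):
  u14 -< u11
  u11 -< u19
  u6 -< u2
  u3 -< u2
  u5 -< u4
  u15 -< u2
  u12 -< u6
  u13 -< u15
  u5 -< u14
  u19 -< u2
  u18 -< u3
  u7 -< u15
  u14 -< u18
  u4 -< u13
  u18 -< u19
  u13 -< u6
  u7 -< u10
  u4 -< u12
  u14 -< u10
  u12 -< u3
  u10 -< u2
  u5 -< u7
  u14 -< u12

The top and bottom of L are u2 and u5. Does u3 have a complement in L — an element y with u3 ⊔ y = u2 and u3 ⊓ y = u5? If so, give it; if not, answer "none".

Need y with u3 ∨ y = u2 and u3 ∧ y = u5.
Checking each element gives: u7.

u7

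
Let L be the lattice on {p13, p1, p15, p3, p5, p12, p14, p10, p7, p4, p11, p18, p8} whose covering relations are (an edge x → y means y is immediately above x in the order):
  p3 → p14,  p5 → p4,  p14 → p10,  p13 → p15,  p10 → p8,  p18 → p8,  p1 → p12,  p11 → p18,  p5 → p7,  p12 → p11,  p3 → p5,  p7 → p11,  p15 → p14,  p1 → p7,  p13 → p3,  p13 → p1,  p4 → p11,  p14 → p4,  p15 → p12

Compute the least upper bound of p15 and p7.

p11

Common upper bounds of {p15, p7}: p11, p18, p8.
The least among these is p11.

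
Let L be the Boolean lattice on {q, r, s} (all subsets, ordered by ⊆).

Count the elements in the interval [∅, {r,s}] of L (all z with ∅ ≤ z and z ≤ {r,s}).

4

The interval [∅, {r,s}] = {{r,s}, {r}, {s}, ∅}, which has 4 elements.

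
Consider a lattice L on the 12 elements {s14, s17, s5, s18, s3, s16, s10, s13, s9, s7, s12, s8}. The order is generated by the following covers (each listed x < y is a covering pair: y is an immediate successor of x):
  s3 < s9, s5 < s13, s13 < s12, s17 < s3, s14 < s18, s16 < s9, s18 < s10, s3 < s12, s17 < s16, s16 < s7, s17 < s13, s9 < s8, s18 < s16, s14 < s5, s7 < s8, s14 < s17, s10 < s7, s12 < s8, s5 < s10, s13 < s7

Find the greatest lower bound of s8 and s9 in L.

Common lower bounds of {s8, s9}: s14, s16, s17, s18, s3, s9.
The greatest among these is s9.

s9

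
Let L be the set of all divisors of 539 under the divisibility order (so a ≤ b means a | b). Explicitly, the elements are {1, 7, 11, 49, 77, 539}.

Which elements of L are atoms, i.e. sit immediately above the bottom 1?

The atoms are exactly the elements that cover 1: 11, 7.

11, 7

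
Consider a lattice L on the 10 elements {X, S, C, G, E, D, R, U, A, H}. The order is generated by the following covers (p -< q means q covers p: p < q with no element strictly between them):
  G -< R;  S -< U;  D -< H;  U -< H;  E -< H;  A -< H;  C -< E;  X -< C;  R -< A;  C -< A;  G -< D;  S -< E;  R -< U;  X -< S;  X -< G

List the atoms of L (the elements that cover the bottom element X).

C, G, S

The atoms are exactly the elements that cover X: C, G, S.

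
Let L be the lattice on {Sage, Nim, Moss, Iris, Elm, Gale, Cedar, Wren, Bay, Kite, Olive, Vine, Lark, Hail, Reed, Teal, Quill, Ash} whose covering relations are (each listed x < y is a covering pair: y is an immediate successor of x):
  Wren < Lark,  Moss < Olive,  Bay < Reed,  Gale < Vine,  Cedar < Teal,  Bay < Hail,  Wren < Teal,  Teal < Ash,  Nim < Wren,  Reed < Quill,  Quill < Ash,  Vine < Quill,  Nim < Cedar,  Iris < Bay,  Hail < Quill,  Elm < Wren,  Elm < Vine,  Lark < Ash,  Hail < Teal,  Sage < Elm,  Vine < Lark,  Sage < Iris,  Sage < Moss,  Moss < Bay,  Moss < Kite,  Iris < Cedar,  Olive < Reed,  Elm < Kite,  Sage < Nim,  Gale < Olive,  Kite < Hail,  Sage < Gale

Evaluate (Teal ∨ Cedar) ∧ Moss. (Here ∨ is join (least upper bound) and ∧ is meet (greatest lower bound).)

Moss

Teal ∨ Cedar = Teal
Teal ∧ Moss = Moss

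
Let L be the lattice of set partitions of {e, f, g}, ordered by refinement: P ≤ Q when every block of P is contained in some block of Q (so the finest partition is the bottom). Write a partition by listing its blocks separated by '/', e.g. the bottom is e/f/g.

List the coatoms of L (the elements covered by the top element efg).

The coatoms are exactly the elements covered by efg: e/fg, ef/g, eg/f.

e/fg, ef/g, eg/f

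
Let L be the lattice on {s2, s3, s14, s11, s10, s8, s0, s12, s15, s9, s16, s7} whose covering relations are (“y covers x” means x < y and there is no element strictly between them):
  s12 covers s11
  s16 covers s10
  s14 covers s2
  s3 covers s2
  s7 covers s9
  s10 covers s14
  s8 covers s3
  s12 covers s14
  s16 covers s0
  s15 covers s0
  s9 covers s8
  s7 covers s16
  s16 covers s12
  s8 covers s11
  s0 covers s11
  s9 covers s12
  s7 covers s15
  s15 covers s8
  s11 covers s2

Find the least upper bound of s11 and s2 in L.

s11

Common upper bounds of {s11, s2}: s0, s11, s12, s15, s16, s7, s8, s9.
The least among these is s11.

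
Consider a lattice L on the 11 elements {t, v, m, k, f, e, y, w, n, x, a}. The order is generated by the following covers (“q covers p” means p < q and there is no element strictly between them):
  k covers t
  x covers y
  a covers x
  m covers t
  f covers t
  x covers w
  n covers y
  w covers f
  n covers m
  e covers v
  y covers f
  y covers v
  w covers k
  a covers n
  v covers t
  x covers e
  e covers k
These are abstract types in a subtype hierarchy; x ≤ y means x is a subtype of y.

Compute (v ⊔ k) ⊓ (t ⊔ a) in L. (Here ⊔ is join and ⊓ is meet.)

v ∨ k = e
t ∨ a = a
e ∧ a = e

e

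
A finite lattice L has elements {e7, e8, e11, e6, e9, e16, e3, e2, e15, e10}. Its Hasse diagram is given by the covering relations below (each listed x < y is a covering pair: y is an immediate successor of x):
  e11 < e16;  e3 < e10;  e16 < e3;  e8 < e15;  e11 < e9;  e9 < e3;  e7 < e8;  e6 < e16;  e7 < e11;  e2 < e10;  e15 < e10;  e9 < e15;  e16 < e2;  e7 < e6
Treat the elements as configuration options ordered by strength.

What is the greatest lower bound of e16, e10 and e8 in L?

Common lower bounds of {e16, e10, e8}: e7.
The greatest among these is e7.

e7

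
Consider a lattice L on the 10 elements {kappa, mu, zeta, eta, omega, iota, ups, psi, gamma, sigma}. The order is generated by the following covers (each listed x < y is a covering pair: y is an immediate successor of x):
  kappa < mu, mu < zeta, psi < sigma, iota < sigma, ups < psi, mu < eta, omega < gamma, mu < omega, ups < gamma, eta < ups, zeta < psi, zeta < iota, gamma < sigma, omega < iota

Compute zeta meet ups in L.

zeta ∧ ups = mu

mu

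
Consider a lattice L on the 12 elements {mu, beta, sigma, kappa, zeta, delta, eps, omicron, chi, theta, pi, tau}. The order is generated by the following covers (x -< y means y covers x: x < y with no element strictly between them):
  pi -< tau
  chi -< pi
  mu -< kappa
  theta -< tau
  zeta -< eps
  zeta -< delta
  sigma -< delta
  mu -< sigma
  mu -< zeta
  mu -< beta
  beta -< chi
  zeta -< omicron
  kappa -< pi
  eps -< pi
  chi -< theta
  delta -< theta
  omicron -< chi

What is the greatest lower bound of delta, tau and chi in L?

Common lower bounds of {delta, tau, chi}: mu, zeta.
The greatest among these is zeta.

zeta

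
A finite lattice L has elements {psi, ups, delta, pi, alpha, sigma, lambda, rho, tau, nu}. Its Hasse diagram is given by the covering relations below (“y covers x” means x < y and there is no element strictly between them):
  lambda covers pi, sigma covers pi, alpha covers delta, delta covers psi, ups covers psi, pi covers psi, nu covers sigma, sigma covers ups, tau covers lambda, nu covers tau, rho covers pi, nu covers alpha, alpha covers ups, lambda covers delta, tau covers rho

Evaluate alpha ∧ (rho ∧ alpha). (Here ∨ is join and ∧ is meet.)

psi

rho ∧ alpha = psi
alpha ∧ psi = psi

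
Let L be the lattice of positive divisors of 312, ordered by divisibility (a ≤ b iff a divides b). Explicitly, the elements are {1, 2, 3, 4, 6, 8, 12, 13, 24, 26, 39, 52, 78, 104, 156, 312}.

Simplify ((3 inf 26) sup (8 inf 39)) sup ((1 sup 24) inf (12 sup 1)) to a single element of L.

12

3 ∧ 26 = 1
8 ∧ 39 = 1
1 ∨ 1 = 1
1 ∨ 24 = 24
12 ∨ 1 = 12
24 ∧ 12 = 12
1 ∨ 12 = 12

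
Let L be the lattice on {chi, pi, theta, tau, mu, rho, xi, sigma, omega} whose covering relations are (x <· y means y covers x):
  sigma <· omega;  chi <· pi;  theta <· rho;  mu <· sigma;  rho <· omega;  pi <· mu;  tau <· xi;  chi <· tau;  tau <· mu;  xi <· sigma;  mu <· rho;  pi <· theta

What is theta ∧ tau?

Common lower bounds of {theta, tau}: chi.
The greatest among these is chi.

chi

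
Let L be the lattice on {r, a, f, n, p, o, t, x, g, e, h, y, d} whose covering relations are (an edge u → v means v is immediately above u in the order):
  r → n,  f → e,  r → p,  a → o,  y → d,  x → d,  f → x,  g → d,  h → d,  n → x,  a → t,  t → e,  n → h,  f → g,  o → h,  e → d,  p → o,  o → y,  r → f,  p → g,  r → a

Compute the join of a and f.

e

Common upper bounds of {a, f}: d, e.
The least among these is e.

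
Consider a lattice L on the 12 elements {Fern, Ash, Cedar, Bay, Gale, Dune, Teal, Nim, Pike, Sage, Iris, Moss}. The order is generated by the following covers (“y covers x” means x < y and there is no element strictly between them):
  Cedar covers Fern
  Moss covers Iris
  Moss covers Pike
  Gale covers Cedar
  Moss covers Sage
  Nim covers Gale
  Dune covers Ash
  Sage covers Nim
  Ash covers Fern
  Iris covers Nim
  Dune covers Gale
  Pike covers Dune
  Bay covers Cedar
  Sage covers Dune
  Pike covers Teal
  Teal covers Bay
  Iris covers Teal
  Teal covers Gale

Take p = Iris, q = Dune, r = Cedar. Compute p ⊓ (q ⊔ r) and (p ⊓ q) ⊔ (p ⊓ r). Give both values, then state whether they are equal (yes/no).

Gale; Gale; yes

q ⊔ r = Dune, so p ⊓ (q ⊔ r) = Iris ⊓ Dune = Gale.
p ⊓ q = Gale and p ⊓ r = Cedar, so (p ⊓ q) ⊔ (p ⊓ r) = Gale ⊔ Cedar = Gale.
Equal: yes.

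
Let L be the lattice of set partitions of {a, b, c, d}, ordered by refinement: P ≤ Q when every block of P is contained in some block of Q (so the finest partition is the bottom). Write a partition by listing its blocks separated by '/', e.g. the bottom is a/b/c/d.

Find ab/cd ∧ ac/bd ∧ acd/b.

a/b/c/d

The meet (common refinement) of ab/cd, ac/bd, acd/b intersects blocks pairwise, giving a/b/c/d.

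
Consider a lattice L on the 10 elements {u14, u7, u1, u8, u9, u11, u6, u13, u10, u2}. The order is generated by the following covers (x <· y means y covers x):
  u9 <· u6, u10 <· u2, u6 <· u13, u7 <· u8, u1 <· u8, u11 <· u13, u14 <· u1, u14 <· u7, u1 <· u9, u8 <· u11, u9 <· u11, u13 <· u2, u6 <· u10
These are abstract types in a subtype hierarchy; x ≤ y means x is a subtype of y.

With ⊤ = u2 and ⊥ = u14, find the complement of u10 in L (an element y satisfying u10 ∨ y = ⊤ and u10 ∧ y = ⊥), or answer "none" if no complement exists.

u7

Need y with u10 ∨ y = u2 and u10 ∧ y = u14.
Checking each element gives: u7.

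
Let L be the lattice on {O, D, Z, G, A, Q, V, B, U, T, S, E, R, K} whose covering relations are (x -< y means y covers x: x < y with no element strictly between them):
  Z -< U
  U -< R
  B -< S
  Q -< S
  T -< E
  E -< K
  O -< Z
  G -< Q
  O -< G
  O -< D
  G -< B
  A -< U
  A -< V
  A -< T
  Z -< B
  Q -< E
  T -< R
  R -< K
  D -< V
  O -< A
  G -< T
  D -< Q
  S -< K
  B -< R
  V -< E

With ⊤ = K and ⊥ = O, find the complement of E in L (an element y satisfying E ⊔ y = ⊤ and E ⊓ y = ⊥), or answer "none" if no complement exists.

Need y with E ∨ y = K and E ∧ y = O.
Checking each element gives: Z.

Z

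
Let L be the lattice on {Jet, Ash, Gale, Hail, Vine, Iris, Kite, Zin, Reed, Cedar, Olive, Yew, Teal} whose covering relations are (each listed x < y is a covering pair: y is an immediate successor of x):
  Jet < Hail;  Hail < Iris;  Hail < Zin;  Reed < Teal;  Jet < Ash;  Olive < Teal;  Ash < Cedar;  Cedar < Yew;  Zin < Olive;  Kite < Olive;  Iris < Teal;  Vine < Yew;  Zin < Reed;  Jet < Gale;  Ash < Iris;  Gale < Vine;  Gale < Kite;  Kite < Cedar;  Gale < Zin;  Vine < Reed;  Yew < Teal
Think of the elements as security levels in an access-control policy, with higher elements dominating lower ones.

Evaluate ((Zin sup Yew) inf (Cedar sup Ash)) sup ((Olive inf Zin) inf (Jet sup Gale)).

Cedar

Zin ∨ Yew = Teal
Cedar ∨ Ash = Cedar
Teal ∧ Cedar = Cedar
Olive ∧ Zin = Zin
Jet ∨ Gale = Gale
Zin ∧ Gale = Gale
Cedar ∨ Gale = Cedar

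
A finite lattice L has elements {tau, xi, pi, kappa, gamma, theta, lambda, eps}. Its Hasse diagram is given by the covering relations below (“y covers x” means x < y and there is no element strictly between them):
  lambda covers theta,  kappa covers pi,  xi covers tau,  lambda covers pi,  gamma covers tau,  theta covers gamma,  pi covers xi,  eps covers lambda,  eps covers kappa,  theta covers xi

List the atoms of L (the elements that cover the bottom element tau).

gamma, xi

The atoms are exactly the elements that cover tau: gamma, xi.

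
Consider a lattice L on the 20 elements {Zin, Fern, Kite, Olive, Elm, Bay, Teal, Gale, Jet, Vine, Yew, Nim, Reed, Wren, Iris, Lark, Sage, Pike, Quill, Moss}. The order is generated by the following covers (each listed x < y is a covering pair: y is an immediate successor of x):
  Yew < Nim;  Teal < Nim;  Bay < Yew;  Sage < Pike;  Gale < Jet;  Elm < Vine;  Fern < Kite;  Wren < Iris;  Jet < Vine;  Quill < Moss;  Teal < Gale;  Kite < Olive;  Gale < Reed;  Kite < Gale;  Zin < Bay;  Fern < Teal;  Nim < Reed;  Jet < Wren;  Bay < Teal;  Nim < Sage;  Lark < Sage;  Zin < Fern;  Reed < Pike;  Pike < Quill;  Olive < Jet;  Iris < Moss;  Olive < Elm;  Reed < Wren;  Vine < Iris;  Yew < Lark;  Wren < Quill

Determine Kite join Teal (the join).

Common upper bounds of {Kite, Teal}: Gale, Iris, Jet, Moss, Pike, Quill, Reed, Vine, Wren.
The least among these is Gale.

Gale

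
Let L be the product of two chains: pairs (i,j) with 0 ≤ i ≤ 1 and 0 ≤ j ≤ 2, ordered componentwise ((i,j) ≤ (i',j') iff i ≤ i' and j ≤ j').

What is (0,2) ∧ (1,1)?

(0,1)

In a product of chains, the meet is componentwise min, giving (0,1).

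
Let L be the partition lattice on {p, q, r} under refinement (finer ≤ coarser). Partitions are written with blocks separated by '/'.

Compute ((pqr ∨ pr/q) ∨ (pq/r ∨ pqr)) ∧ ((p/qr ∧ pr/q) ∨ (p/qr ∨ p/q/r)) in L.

pqr ∨ pr/q = pqr
pq/r ∨ pqr = pqr
pqr ∨ pqr = pqr
p/qr ∧ pr/q = p/q/r
p/qr ∨ p/q/r = p/qr
p/q/r ∨ p/qr = p/qr
pqr ∧ p/qr = p/qr

p/qr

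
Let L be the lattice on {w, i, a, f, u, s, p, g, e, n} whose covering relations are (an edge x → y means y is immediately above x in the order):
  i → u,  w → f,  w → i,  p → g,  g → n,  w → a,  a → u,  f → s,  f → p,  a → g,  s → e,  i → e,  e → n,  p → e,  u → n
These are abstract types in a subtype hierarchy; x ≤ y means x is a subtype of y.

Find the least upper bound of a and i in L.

u

Common upper bounds of {a, i}: n, u.
The least among these is u.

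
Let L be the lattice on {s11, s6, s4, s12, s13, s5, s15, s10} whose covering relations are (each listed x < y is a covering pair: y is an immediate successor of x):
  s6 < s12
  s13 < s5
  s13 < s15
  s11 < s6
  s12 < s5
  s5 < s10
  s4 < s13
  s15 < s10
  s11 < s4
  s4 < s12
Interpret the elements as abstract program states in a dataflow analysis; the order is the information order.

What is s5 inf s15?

s13

Common lower bounds of {s5, s15}: s11, s13, s4.
The greatest among these is s13.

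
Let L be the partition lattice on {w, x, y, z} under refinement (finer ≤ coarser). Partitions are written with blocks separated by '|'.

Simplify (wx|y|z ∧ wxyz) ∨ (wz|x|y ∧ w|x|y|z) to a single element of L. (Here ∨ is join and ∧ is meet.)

wx|y|z

wx|y|z ∧ wxyz = wx|y|z
wz|x|y ∧ w|x|y|z = w|x|y|z
wx|y|z ∨ w|x|y|z = wx|y|z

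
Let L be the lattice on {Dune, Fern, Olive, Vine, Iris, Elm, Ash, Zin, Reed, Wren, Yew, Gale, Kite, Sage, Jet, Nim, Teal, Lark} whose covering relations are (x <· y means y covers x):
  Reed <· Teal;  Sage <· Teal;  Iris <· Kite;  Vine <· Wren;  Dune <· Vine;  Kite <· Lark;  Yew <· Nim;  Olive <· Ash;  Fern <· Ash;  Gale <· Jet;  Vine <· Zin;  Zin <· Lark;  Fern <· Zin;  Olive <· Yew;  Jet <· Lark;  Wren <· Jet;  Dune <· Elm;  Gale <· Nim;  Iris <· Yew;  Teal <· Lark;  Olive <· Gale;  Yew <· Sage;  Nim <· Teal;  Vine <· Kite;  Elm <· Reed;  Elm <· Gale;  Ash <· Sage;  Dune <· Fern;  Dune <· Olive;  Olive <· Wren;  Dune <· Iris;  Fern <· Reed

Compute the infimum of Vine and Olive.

Dune

Common lower bounds of {Vine, Olive}: Dune.
The greatest among these is Dune.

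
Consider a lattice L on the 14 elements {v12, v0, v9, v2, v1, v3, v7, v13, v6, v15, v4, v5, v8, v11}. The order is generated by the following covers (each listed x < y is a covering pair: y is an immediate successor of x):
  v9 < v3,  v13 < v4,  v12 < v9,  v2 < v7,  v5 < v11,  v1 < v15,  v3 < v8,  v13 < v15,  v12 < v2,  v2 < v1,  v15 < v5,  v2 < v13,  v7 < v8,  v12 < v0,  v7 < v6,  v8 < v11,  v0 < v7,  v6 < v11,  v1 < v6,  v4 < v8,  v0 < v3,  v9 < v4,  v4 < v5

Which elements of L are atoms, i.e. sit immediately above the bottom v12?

The atoms are exactly the elements that cover v12: v0, v2, v9.

v0, v2, v9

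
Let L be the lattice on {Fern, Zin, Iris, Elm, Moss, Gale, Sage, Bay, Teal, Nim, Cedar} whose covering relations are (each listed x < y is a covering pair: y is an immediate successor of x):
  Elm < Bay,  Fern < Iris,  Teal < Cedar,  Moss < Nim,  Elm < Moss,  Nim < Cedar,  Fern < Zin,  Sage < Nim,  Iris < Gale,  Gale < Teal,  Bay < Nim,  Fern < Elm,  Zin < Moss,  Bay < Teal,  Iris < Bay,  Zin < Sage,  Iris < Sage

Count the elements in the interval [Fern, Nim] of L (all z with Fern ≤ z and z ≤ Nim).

8

The interval [Fern, Nim] = {Bay, Elm, Fern, Iris, Moss, Nim, Sage, Zin}, which has 8 elements.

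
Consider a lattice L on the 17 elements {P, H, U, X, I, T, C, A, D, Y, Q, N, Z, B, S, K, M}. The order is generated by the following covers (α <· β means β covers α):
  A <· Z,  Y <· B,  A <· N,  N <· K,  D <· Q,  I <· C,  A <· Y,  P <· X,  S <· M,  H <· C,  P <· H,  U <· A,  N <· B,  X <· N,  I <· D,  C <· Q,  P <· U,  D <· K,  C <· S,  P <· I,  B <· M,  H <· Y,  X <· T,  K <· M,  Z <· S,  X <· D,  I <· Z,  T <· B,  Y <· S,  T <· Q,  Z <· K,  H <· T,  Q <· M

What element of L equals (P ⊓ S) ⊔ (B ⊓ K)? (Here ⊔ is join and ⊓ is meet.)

N

P ∧ S = P
B ∧ K = N
P ∨ N = N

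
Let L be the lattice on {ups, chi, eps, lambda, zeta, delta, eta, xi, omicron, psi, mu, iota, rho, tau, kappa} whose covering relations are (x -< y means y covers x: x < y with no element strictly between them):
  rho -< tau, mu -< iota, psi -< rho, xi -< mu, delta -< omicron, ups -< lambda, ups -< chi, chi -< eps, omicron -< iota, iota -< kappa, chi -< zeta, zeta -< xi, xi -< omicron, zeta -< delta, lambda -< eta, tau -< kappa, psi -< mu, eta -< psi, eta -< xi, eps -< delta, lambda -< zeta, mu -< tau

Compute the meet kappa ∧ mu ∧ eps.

chi

Common lower bounds of {kappa, mu, eps}: chi, ups.
The greatest among these is chi.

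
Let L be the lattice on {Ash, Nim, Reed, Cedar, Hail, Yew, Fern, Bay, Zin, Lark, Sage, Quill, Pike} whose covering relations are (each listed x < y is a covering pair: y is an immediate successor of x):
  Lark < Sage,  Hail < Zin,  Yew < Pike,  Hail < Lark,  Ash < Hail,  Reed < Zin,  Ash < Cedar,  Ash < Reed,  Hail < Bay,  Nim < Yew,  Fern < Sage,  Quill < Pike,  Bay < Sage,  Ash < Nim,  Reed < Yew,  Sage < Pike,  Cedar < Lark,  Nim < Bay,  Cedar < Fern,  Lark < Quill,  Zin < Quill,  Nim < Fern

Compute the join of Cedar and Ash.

Cedar

Common upper bounds of {Cedar, Ash}: Cedar, Fern, Lark, Pike, Quill, Sage.
The least among these is Cedar.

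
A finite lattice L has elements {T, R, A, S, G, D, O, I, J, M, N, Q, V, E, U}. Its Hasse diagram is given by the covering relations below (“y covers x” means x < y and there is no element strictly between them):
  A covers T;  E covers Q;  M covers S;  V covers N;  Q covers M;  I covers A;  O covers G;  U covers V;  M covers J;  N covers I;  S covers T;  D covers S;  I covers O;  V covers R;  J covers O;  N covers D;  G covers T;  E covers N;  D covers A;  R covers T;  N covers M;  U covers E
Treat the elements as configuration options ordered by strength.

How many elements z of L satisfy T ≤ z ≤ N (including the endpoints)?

The interval [T, N] = {A, D, G, I, J, M, N, O, S, T}, which has 10 elements.

10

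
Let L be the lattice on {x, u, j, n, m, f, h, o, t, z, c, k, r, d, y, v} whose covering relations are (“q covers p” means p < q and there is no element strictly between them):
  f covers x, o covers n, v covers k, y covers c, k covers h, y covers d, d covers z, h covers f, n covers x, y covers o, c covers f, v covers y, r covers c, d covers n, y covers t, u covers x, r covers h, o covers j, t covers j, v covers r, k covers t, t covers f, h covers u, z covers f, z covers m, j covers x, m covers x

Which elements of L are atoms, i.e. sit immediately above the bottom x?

f, j, m, n, u

The atoms are exactly the elements that cover x: f, j, m, n, u.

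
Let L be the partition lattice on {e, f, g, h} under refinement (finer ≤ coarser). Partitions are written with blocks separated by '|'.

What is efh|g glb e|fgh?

e|fh|g

The meet (common refinement) of efh|g and e|fgh intersects blocks pairwise, giving e|fh|g.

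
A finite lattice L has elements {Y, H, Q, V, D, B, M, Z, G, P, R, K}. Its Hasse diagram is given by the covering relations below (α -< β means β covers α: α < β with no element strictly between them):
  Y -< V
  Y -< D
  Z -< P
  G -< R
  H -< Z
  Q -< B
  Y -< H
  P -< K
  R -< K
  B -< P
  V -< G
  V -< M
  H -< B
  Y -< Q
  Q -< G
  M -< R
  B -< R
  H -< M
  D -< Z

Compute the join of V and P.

Common upper bounds of {V, P}: K.
The least among these is K.

K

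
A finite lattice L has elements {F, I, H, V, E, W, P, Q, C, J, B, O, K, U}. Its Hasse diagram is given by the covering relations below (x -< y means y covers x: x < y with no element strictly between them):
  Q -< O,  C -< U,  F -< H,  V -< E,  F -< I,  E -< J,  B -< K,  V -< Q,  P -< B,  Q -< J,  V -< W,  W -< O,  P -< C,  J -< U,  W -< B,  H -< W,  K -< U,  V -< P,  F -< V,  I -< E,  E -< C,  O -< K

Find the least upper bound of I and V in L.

Common upper bounds of {I, V}: C, E, J, U.
The least among these is E.

E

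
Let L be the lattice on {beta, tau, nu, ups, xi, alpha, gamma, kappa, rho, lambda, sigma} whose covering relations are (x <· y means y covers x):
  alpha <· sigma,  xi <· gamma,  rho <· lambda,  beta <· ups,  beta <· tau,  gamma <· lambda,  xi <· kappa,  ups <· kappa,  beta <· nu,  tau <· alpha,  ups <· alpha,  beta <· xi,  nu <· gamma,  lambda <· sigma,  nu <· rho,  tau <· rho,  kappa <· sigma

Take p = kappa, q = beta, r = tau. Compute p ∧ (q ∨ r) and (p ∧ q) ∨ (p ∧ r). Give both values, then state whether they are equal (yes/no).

beta; beta; yes

q ∨ r = tau, so p ∧ (q ∨ r) = kappa ∧ tau = beta.
p ∧ q = beta and p ∧ r = beta, so (p ∧ q) ∨ (p ∧ r) = beta ∨ beta = beta.
Equal: yes.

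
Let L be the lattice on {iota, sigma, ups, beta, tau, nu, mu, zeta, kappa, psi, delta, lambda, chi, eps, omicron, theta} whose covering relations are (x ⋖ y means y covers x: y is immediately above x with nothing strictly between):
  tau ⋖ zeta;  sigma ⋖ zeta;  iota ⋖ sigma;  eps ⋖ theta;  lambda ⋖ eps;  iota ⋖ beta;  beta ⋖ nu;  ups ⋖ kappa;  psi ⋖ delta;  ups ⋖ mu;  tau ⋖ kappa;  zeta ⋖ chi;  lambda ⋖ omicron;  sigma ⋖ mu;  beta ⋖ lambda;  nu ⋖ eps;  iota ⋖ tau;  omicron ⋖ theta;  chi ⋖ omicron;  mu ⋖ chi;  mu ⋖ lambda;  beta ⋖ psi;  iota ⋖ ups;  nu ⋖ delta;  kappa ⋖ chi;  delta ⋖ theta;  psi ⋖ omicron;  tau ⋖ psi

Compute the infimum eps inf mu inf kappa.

ups

Common lower bounds of {eps, mu, kappa}: iota, ups.
The greatest among these is ups.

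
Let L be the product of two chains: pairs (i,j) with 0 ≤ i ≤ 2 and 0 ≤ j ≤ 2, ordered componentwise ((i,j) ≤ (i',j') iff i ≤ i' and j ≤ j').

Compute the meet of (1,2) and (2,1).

In a product of chains, the meet is componentwise min, giving (1,1).

(1,1)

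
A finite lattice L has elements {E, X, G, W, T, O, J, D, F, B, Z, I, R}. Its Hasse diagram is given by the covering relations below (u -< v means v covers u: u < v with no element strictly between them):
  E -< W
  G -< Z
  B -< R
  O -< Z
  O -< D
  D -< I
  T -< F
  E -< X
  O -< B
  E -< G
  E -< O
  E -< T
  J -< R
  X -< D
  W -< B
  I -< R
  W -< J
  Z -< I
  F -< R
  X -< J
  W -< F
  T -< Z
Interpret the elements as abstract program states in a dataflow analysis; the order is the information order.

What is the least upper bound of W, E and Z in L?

Common upper bounds of {W, E, Z}: R.
The least among these is R.

R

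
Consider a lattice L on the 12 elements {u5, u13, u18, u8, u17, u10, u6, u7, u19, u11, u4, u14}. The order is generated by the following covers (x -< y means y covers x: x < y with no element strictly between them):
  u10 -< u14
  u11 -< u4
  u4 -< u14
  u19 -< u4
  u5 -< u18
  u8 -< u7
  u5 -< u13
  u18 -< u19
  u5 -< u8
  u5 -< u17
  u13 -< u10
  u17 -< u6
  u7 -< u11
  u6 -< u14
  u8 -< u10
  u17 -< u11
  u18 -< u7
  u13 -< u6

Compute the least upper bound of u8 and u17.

Common upper bounds of {u8, u17}: u11, u14, u4.
The least among these is u11.

u11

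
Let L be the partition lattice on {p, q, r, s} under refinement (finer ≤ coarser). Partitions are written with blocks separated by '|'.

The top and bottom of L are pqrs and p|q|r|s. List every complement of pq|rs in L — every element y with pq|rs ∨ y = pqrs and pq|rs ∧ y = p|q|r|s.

pr|qs, pr|q|s, ps|qr, ps|q|r, p|qr|s, p|qs|r

Need y with pq|rs ∨ y = pqrs and pq|rs ∧ y = p|q|r|s.
Checking each element gives: pr|qs, pr|q|s, ps|qr, ps|q|r, p|qr|s, p|qs|r.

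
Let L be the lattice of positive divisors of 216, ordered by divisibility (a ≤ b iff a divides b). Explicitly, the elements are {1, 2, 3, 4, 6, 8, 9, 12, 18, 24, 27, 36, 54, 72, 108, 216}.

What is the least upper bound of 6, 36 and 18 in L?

In the divisibility order, the join is the least common multiple: lcm(6, 36, 18) = 36.

36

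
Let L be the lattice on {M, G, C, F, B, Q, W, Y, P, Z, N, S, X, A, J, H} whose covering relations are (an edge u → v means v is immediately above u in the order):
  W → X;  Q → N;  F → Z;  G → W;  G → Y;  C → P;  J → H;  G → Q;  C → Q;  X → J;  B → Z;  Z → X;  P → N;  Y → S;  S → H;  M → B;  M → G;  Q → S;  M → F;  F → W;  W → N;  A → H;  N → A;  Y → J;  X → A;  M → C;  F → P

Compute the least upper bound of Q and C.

Common upper bounds of {Q, C}: A, H, N, Q, S.
The least among these is Q.

Q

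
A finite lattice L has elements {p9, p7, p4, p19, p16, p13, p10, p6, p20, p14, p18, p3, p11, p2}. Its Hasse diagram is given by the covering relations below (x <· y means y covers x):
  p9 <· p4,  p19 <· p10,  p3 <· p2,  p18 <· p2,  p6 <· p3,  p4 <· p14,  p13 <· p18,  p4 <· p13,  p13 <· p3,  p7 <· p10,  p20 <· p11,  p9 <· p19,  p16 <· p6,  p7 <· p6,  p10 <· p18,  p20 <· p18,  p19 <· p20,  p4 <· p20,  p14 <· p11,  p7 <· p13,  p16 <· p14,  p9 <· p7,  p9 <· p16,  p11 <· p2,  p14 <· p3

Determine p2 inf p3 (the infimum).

p3

Common lower bounds of {p2, p3}: p13, p14, p16, p3, p4, p6, p7, p9.
The greatest among these is p3.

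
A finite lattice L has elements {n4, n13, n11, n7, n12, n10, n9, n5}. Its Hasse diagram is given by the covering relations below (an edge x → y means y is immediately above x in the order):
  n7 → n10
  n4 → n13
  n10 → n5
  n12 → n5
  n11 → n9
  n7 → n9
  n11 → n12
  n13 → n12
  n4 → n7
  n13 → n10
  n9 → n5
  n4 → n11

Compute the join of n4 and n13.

n13

Common upper bounds of {n4, n13}: n10, n12, n13, n5.
The least among these is n13.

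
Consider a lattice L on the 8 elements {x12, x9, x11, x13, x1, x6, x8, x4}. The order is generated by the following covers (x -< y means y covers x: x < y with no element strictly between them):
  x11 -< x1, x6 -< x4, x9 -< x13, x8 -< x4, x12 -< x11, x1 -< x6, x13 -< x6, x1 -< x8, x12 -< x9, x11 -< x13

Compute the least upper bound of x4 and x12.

Common upper bounds of {x4, x12}: x4.
The least among these is x4.

x4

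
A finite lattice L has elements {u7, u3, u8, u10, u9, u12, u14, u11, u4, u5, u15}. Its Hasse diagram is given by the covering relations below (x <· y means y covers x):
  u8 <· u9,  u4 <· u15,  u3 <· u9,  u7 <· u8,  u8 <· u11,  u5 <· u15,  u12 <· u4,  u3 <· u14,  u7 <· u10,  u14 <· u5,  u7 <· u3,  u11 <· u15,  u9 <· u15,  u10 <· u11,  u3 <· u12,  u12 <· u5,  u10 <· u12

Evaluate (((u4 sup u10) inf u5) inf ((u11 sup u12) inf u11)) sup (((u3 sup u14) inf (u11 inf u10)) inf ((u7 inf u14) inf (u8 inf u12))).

u4 ∨ u10 = u4
u4 ∧ u5 = u12
u11 ∨ u12 = u15
u15 ∧ u11 = u11
u12 ∧ u11 = u10
u3 ∨ u14 = u14
u11 ∧ u10 = u10
u14 ∧ u10 = u7
u7 ∧ u14 = u7
u8 ∧ u12 = u7
u7 ∧ u7 = u7
u7 ∧ u7 = u7
u10 ∨ u7 = u10

u10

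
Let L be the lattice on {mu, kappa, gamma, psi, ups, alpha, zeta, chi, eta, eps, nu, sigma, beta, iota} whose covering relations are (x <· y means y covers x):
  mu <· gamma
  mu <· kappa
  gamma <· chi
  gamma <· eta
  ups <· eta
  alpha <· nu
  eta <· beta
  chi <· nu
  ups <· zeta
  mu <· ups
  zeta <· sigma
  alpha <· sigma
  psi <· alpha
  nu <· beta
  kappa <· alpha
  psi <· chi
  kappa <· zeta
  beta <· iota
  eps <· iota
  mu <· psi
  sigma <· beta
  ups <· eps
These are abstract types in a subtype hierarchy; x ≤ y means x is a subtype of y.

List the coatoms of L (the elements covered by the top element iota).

beta, eps

The coatoms are exactly the elements covered by iota: beta, eps.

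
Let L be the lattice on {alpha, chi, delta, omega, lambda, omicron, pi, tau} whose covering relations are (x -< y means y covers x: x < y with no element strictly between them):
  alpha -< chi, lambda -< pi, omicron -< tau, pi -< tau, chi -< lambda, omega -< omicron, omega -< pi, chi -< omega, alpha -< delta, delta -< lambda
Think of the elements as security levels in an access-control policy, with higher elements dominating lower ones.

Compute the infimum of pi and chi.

chi

Common lower bounds of {pi, chi}: alpha, chi.
The greatest among these is chi.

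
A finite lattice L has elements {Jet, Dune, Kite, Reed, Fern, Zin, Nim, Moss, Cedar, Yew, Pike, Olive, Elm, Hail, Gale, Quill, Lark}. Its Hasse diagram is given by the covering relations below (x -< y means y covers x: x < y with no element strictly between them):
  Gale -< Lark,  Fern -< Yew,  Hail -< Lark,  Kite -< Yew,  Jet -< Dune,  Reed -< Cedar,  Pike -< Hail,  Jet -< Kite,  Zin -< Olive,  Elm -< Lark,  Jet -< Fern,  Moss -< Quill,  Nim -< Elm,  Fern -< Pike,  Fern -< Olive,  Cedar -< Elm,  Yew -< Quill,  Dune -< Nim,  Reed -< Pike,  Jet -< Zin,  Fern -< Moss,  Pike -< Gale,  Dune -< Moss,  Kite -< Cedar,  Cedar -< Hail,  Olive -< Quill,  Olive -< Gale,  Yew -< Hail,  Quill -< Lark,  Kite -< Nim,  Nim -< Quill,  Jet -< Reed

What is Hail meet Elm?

Cedar

Common lower bounds of {Hail, Elm}: Cedar, Jet, Kite, Reed.
The greatest among these is Cedar.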